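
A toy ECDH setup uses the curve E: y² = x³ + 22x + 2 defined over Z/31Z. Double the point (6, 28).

(20, 17)

tangent at (6, 28): λ = (3·6² + 22)/(2·28) ≡ 6/25. 25⁻¹ ≡ 5 (mod 31), so λ ≡ 6·5 ≡ 30.
  x = λ² - 6 - 6 = 900 - 12 ≡ 20; y = λ·(6 - 20) - 28 ≡ 17. → (20, 17)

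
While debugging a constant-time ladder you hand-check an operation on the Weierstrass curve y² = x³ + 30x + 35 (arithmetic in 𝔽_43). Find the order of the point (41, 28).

2P: tangent at (41, 28): λ = (3·41² + 30)/(2·28) ≡ 42/13. 13⁻¹ ≡ 10 (mod 43), so λ ≡ 42·10 ≡ 33.
  x = λ² - 41 - 41 = 1089 - 82 ≡ 18; y = λ·(41 - 18) - 28 ≡ 0. → (18, 0)
3P: (18, 0) + (41, 28). λ = (28 - 0)/(41 - 18) ≡ 28/23 mod 43. 23⁻¹ ≡ 15 (mod 43), so λ ≡ 33.
  x = λ² - 18 - 41 = 1089 - 59 ≡ 41; y = λ·(18 - 41) - 0 ≡ 15. → (41, 15)
4P: (41, 15) + (41, 28): same x and y₁ ≡ -y₂, so the sum is 𝒪.
4P = 𝒪, so the order is 4.

4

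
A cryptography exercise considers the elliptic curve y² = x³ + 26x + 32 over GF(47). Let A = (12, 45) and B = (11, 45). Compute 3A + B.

First 3A:
Repeated addition: build up to 3A.
2A: tangent at (12, 45): λ = (3·12² + 26)/(2·45) ≡ 35/43. 43⁻¹ ≡ 35 (mod 47), so λ ≡ 35·35 ≡ 3.
  x = λ² - 12 - 12 = 9 - 24 ≡ 32; y = λ·(12 - 32) - 45 ≡ 36. → (32, 36)
3A: (32, 36) + (12, 45). λ = (45 - 36)/(12 - 32) ≡ 9/27 mod 47. 27⁻¹ ≡ 7 (mod 47), so λ ≡ 16.
  x = λ² - 32 - 12 = 256 - 44 ≡ 24; y = λ·(32 - 24) - 36 ≡ 45. → (24, 45)
3A = (24, 45).
Finally 3A + B:
(24, 45) + (11, 45). λ = (45 - 45)/(11 - 24) ≡ 0/34 mod 47. 34⁻¹ ≡ 18 (mod 47), so λ ≡ 0.
  x = λ² - 24 - 11 = 0 - 35 ≡ 12; y = λ·(24 - 12) - 45 ≡ 2. → (12, 2)

(12, 2)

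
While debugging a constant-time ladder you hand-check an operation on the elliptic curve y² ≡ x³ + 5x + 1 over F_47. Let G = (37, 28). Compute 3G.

(10, 39)

Repeated addition: build up to 3G.
2G: tangent at (37, 28): λ = (3·37² + 5)/(2·28) ≡ 23/9. 9⁻¹ ≡ 21 (mod 47), so λ ≡ 23·21 ≡ 13.
  x = λ² - 37 - 37 = 169 - 74 ≡ 1; y = λ·(37 - 1) - 28 ≡ 17. → (1, 17)
3G: (1, 17) + (37, 28). λ = (28 - 17)/(37 - 1) ≡ 11/36 mod 47. 36⁻¹ ≡ 17 (mod 47), so λ ≡ 46.
  x = λ² - 1 - 37 = 2116 - 38 ≡ 10; y = λ·(1 - 10) - 17 ≡ 39. → (10, 39)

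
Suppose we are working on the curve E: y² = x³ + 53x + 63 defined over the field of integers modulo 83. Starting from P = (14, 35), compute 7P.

Repeated addition: build up to 7P.
2P: tangent at (14, 35): λ = (3·14² + 53)/(2·35) ≡ 60/70. 70⁻¹ ≡ 51 (mod 83), so λ ≡ 60·51 ≡ 72.
  x = λ² - 14 - 14 = 5184 - 28 ≡ 10; y = λ·(14 - 10) - 35 ≡ 4. → (10, 4)
3P: (10, 4) + (14, 35). λ = (35 - 4)/(14 - 10) ≡ 31/4 mod 83. 4⁻¹ ≡ 21 (mod 83) since 4·21 = 84 ≡ 1, so λ ≡ 70.
  x = λ² - 10 - 14 = 4900 - 24 ≡ 62; y = λ·(10 - 62) - 4 ≡ 8. → (62, 8)
4P: (62, 8) + (14, 35). λ = (35 - 8)/(14 - 62) ≡ 27/35 mod 83. 35⁻¹ ≡ 19 (mod 83) since 35·19 = 665 ≡ 1, so λ ≡ 15.
  x = λ² - 62 - 14 = 225 - 76 ≡ 66; y = λ·(62 - 66) - 8 ≡ 15. → (66, 15)
5P: (66, 15) + (14, 35). λ = (35 - 15)/(14 - 66) ≡ 20/31 mod 83. 31⁻¹ ≡ 75 (mod 83), so λ ≡ 6.
  x = λ² - 66 - 14 = 36 - 80 ≡ 39; y = λ·(66 - 39) - 15 ≡ 64. → (39, 64)
6P: (39, 64) + (14, 35). λ = (35 - 64)/(14 - 39) ≡ 54/58 mod 83. 58⁻¹ ≡ 73 (mod 83) since 58·73 = 4234 ≡ 1, so λ ≡ 41.
  x = λ² - 39 - 14 = 1681 - 53 ≡ 51; y = λ·(39 - 51) - 64 ≡ 25. → (51, 25)
7P: (51, 25) + (14, 35). λ = (35 - 25)/(14 - 51) ≡ 10/46 mod 83. 46⁻¹ ≡ 74 (mod 83) since 46·74 = 3404 ≡ 1, so λ ≡ 76.
  x = λ² - 51 - 14 = 5776 - 65 ≡ 67; y = λ·(51 - 67) - 25 ≡ 4. → (67, 4)

(67, 4)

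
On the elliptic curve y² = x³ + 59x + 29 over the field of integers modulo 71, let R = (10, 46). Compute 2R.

(0, 10)

tangent at (10, 46): λ = (3·10² + 59)/(2·46) ≡ 4/21. 21⁻¹ ≡ 44 (mod 71), so λ ≡ 4·44 ≡ 34.
  x = λ² - 10 - 10 = 1156 - 20 ≡ 0; y = λ·(10 - 0) - 46 ≡ 10. → (0, 10)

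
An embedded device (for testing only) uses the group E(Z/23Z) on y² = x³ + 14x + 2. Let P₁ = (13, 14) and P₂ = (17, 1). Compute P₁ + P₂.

(5, 6)

(13, 14) + (17, 1). λ = (1 - 14)/(17 - 13) ≡ 10/4 mod 23. 4⁻¹ ≡ 6 (mod 23), so λ ≡ 14.
  x = λ² - 13 - 17 = 196 - 30 ≡ 5; y = λ·(13 - 5) - 14 ≡ 6. → (5, 6)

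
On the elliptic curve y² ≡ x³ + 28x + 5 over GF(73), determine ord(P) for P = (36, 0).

2P: (36, 0) + (36, 0): same x and y₁ ≡ -y₂, so the sum is 𝒪.
2P = 𝒪, so the order is 2.

2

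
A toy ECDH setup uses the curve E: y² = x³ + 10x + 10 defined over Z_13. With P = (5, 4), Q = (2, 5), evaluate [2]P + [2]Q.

First 2P:
Repeated addition: build up to 2P.
2P: tangent at (5, 4): λ = (3·5² + 10)/(2·4) ≡ 7/8. 8⁻¹ ≡ 5 (mod 13) since 8·5 = 40 ≡ 1, so λ ≡ 7·5 ≡ 9.
  x = λ² - 5 - 5 = 81 - 10 ≡ 6; y = λ·(5 - 6) - 4 ≡ 0. → (6, 0)
2P = (6, 0).
Next 2Q:
Repeated addition: build up to 2Q.
2Q: tangent at (2, 5): λ = (3·2² + 10)/(2·5) ≡ 9/10. 10⁻¹ ≡ 4 (mod 13), so λ ≡ 9·4 ≡ 10.
  x = λ² - 2 - 2 = 100 - 4 ≡ 5; y = λ·(2 - 5) - 5 ≡ 4. → (5, 4)
2Q = (5, 4).
Finally 2P + 2Q:
(6, 0) + (5, 4). λ = (4 - 0)/(5 - 6) ≡ 4/12 mod 13. 12⁻¹ ≡ 12 (mod 13) since 12·12 = 144 ≡ 1, so λ ≡ 9.
  x = λ² - 6 - 5 = 81 - 11 ≡ 5; y = λ·(6 - 5) - 0 ≡ 9. → (5, 9)

(5, 9)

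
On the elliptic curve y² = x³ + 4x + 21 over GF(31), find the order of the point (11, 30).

7

2P: tangent at (11, 30): λ = (3·11² + 4)/(2·30) ≡ 26/29. 29⁻¹ ≡ 15 (mod 31) since 29·15 = 435 ≡ 1, so λ ≡ 26·15 ≡ 18.
  x = λ² - 11 - 11 = 324 - 22 ≡ 23; y = λ·(11 - 23) - 30 ≡ 2. → (23, 2)
3P: (23, 2) + (11, 30). λ = (30 - 2)/(11 - 23) ≡ 28/19 mod 31. 19⁻¹ ≡ 18 (mod 31) since 19·18 = 342 ≡ 1, so λ ≡ 8.
  x = λ² - 23 - 11 = 64 - 34 ≡ 30; y = λ·(23 - 30) - 2 ≡ 4. → (30, 4)
4P: (30, 4) + (11, 30). λ = (30 - 4)/(11 - 30) ≡ 26/12 mod 31. 12⁻¹ ≡ 13 (mod 31) since 12·13 = 156 ≡ 1, so λ ≡ 28.
  x = λ² - 30 - 11 = 784 - 41 ≡ 30; y = λ·(30 - 30) - 4 ≡ 27. → (30, 27)
5P: (30, 27) + (11, 30). λ = (30 - 27)/(11 - 30) ≡ 3/12 mod 31. 12⁻¹ ≡ 13 (mod 31) since 12·13 = 156 ≡ 1, so λ ≡ 8.
  x = λ² - 30 - 11 = 64 - 41 ≡ 23; y = λ·(30 - 23) - 27 ≡ 29. → (23, 29)
6P: (23, 29) + (11, 30). λ = (30 - 29)/(11 - 23) ≡ 1/19 mod 31. 19⁻¹ ≡ 18 (mod 31), so λ ≡ 18.
  x = λ² - 23 - 11 = 324 - 34 ≡ 11; y = λ·(23 - 11) - 29 ≡ 1. → (11, 1)
7P: (11, 1) + (11, 30): same x and y₁ ≡ -y₂, so the sum is the point at infinity.
7P = the point at infinity, so the order is 7.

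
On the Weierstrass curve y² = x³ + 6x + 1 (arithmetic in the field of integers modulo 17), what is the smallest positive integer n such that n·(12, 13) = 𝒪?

11

2P: tangent at (12, 13): λ = (3·12² + 6)/(2·13) ≡ 13/9. 9⁻¹ ≡ 2 (mod 17), so λ ≡ 13·2 ≡ 9.
  x = λ² - 12 - 12 = 81 - 24 ≡ 6; y = λ·(12 - 6) - 13 ≡ 7. → (6, 7)
3P: (6, 7) + (12, 13). λ = (13 - 7)/(12 - 6) ≡ 6/6 mod 17. 6⁻¹ ≡ 3 (mod 17) since 6·3 = 18 ≡ 1, so λ ≡ 1.
  x = λ² - 6 - 12 = 1 - 18 ≡ 0; y = λ·(6 - 0) - 7 ≡ 16. → (0, 16)
4P: (0, 16) + (12, 13). λ = (13 - 16)/(12 - 0) ≡ 14/12 mod 17. 12⁻¹ ≡ 10 (mod 17), so λ ≡ 4.
  x = λ² - 0 - 12 = 16 - 12 ≡ 4; y = λ·(0 - 4) - 16 ≡ 2. → (4, 2)
5P: (4, 2) + (12, 13). λ = (13 - 2)/(12 - 4) ≡ 11/8 mod 17. 8⁻¹ ≡ 15 (mod 17), so λ ≡ 12.
  x = λ² - 4 - 12 = 144 - 16 ≡ 9; y = λ·(4 - 9) - 2 ≡ 6. → (9, 6)
6P: (9, 6) + (12, 13). λ = (13 - 6)/(12 - 9) ≡ 7/3 mod 17. 3⁻¹ ≡ 6 (mod 17), so λ ≡ 8.
  x = λ² - 9 - 12 = 64 - 21 ≡ 9; y = λ·(9 - 9) - 6 ≡ 11. → (9, 11)
7P: (9, 11) + (12, 13). λ = (13 - 11)/(12 - 9) ≡ 2/3 mod 17. 3⁻¹ ≡ 6 (mod 17), so λ ≡ 12.
  x = λ² - 9 - 12 = 144 - 21 ≡ 4; y = λ·(9 - 4) - 11 ≡ 15. → (4, 15)
8P: (4, 15) + (12, 13). λ = (13 - 15)/(12 - 4) ≡ 15/8 mod 17. 8⁻¹ ≡ 15 (mod 17) since 8·15 = 120 ≡ 1, so λ ≡ 4.
  x = λ² - 4 - 12 = 16 - 16 ≡ 0; y = λ·(4 - 0) - 15 ≡ 1. → (0, 1)
9P: (0, 1) + (12, 13). λ = (13 - 1)/(12 - 0) ≡ 12/12 mod 17. 12⁻¹ ≡ 10 (mod 17) since 12·10 = 120 ≡ 1, so λ ≡ 1.
  x = λ² - 0 - 12 = 1 - 12 ≡ 6; y = λ·(0 - 6) - 1 ≡ 10. → (6, 10)
10P: (6, 10) + (12, 13). λ = (13 - 10)/(12 - 6) ≡ 3/6 mod 17. 6⁻¹ ≡ 3 (mod 17), so λ ≡ 9.
  x = λ² - 6 - 12 = 81 - 18 ≡ 12; y = λ·(6 - 12) - 10 ≡ 4. → (12, 4)
11P: (12, 4) + (12, 13): same x and y₁ ≡ -y₂, so the sum is 𝒪.
11P = 𝒪, so the order is 11.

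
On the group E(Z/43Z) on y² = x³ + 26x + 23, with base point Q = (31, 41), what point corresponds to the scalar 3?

(34, 36)

Repeated addition: build up to 3Q.
2Q: tangent at (31, 41): λ = (3·31² + 26)/(2·41) ≡ 28/39. 39⁻¹ ≡ 32 (mod 43) since 39·32 = 1248 ≡ 1, so λ ≡ 28·32 ≡ 36.
  x = λ² - 31 - 31 = 1296 - 62 ≡ 30; y = λ·(31 - 30) - 41 ≡ 38. → (30, 38)
3Q: (30, 38) + (31, 41). λ = (41 - 38)/(31 - 30) ≡ 3/1 mod 43. 1⁻¹ ≡ 1 (mod 43), so λ ≡ 3.
  x = λ² - 30 - 31 = 9 - 61 ≡ 34; y = λ·(30 - 34) - 38 ≡ 36. → (34, 36)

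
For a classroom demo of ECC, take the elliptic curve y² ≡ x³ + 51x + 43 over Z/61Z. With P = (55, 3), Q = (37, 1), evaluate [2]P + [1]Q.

(1, 20)

First 2P:
Repeated addition: build up to 2P.
2P: tangent at (55, 3): λ = (3·55² + 51)/(2·3) ≡ 37/6. 6⁻¹ ≡ 51 (mod 61), so λ ≡ 37·51 ≡ 57.
  x = λ² - 55 - 55 = 3249 - 110 ≡ 28; y = λ·(55 - 28) - 3 ≡ 11. → (28, 11)
2P = (28, 11).
Finally 2P + Q:
(28, 11) + (37, 1). λ = (1 - 11)/(37 - 28) ≡ 51/9 mod 61. 9⁻¹ ≡ 34 (mod 61), so λ ≡ 26.
  x = λ² - 28 - 37 = 676 - 65 ≡ 1; y = λ·(28 - 1) - 11 ≡ 20. → (1, 20)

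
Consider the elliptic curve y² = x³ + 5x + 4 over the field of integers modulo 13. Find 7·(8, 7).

Write Q = (8, 7).
Repeated addition: build up to 7Q.
2Q: tangent at (8, 7): λ = (3·8² + 5)/(2·7) ≡ 2/1. 1⁻¹ ≡ 1 (mod 13), so λ ≡ 2·1 ≡ 2.
  x = λ² - 8 - 8 = 4 - 16 ≡ 1; y = λ·(8 - 1) - 7 ≡ 7. → (1, 7)
3Q: (1, 7) + (8, 7). λ = (7 - 7)/(8 - 1) ≡ 0/7 mod 13. 7⁻¹ ≡ 2 (mod 13) since 7·2 = 14 ≡ 1, so λ ≡ 0.
  x = λ² - 1 - 8 = 0 - 9 ≡ 4; y = λ·(1 - 4) - 7 ≡ 6. → (4, 6)
4Q: (4, 6) + (8, 7). λ = (7 - 6)/(8 - 4) ≡ 1/4 mod 13. 4⁻¹ ≡ 10 (mod 13), so λ ≡ 10.
  x = λ² - 4 - 8 = 100 - 12 ≡ 10; y = λ·(4 - 10) - 6 ≡ 12. → (10, 12)
5Q: (10, 12) + (8, 7). λ = (7 - 12)/(8 - 10) ≡ 8/11 mod 13. 11⁻¹ ≡ 6 (mod 13), so λ ≡ 9.
  x = λ² - 10 - 8 = 81 - 18 ≡ 11; y = λ·(10 - 11) - 12 ≡ 5. → (11, 5)
6Q: (11, 5) + (8, 7). λ = (7 - 5)/(8 - 11) ≡ 2/10 mod 13. 10⁻¹ ≡ 4 (mod 13), so λ ≡ 8.
  x = λ² - 11 - 8 = 64 - 19 ≡ 6; y = λ·(11 - 6) - 5 ≡ 9. → (6, 9)
7Q: (6, 9) + (8, 7). λ = (7 - 9)/(8 - 6) ≡ 11/2 mod 13. 2⁻¹ ≡ 7 (mod 13), so λ ≡ 12.
  x = λ² - 6 - 8 = 144 - 14 ≡ 0; y = λ·(6 - 0) - 9 ≡ 11. → (0, 11)

(0, 11)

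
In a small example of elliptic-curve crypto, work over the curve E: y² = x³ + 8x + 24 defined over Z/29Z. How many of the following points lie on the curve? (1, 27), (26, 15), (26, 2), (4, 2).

(1, 27): 27² ≡ 4, rhs ≡ 4 → on.
(26, 15): 15² ≡ 22, rhs ≡ 2 → off.
(26, 2): 2² ≡ 4, rhs ≡ 2 → off.
(4, 2): 2² ≡ 4, rhs ≡ 4 → on.

2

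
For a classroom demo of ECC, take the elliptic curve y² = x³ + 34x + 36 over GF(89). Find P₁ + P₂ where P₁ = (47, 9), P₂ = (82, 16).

(47, 9) + (82, 16). λ = (16 - 9)/(82 - 47) ≡ 7/35 mod 89. 35⁻¹ ≡ 28 (mod 89), so λ ≡ 18.
  x = λ² - 47 - 82 = 324 - 129 ≡ 17; y = λ·(47 - 17) - 9 ≡ 86. → (17, 86)

(17, 86)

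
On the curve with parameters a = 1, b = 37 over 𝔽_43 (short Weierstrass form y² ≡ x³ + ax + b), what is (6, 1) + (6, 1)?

(2, 2)

tangent at (6, 1): λ = (3·6² + 1)/(2·1) ≡ 23/2. 2⁻¹ ≡ 22 (mod 43), so λ ≡ 23·22 ≡ 33.
  x = λ² - 6 - 6 = 1089 - 12 ≡ 2; y = λ·(6 - 2) - 1 ≡ 2. → (2, 2)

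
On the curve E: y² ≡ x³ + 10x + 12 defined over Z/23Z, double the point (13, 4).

tangent at (13, 4): λ = (3·13² + 10)/(2·4) ≡ 11/8. 8⁻¹ ≡ 3 (mod 23) since 8·3 = 24 ≡ 1, so λ ≡ 11·3 ≡ 10.
  x = λ² - 13 - 13 = 100 - 26 ≡ 5; y = λ·(13 - 5) - 4 ≡ 7. → (5, 7)

(5, 7)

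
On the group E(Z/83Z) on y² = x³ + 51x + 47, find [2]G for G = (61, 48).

(71, 60)

tangent at (61, 48): λ = (3·61² + 51)/(2·48) ≡ 9/13. 13⁻¹ ≡ 32 (mod 83) since 13·32 = 416 ≡ 1, so λ ≡ 9·32 ≡ 39.
  x = λ² - 61 - 61 = 1521 - 122 ≡ 71; y = λ·(61 - 71) - 48 ≡ 60. → (71, 60)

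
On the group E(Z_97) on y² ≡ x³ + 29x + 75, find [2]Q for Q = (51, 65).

(19, 93)

tangent at (51, 65): λ = (3·51² + 29)/(2·65) ≡ 72/33. 33⁻¹ ≡ 50 (mod 97) since 33·50 = 1650 ≡ 1, so λ ≡ 72·50 ≡ 11.
  x = λ² - 51 - 51 = 121 - 102 ≡ 19; y = λ·(51 - 19) - 65 ≡ 93. → (19, 93)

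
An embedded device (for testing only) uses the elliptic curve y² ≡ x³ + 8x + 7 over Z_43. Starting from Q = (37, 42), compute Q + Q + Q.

(42, 27)

Repeated addition: build up to 3Q.
2Q: tangent at (37, 42): λ = (3·37² + 8)/(2·42) ≡ 30/41. 41⁻¹ ≡ 21 (mod 43) since 41·21 = 861 ≡ 1, so λ ≡ 30·21 ≡ 28.
  x = λ² - 37 - 37 = 784 - 74 ≡ 22; y = λ·(37 - 22) - 42 ≡ 34. → (22, 34)
3Q: (22, 34) + (37, 42). λ = (42 - 34)/(37 - 22) ≡ 8/15 mod 43. 15⁻¹ ≡ 23 (mod 43), so λ ≡ 12.
  x = λ² - 22 - 37 = 144 - 59 ≡ 42; y = λ·(22 - 42) - 34 ≡ 27. → (42, 27)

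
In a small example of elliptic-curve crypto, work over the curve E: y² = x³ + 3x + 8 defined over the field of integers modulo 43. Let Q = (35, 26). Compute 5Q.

Repeated addition: build up to 5Q.
2Q: tangent at (35, 26): λ = (3·35² + 3)/(2·26) ≡ 23/9. 9⁻¹ ≡ 24 (mod 43), so λ ≡ 23·24 ≡ 36.
  x = λ² - 35 - 35 = 1296 - 70 ≡ 22; y = λ·(35 - 22) - 26 ≡ 12. → (22, 12)
3Q: (22, 12) + (35, 26). λ = (26 - 12)/(35 - 22) ≡ 14/13 mod 43. 13⁻¹ ≡ 10 (mod 43) since 13·10 = 130 ≡ 1, so λ ≡ 11.
  x = λ² - 22 - 35 = 121 - 57 ≡ 21; y = λ·(22 - 21) - 12 ≡ 42. → (21, 42)
4Q: (21, 42) + (35, 26). λ = (26 - 42)/(35 - 21) ≡ 27/14 mod 43. 14⁻¹ ≡ 40 (mod 43), so λ ≡ 5.
  x = λ² - 21 - 35 = 25 - 56 ≡ 12; y = λ·(21 - 12) - 42 ≡ 3. → (12, 3)
5Q: (12, 3) + (35, 26). λ = (26 - 3)/(35 - 12) ≡ 23/23 mod 43. 23⁻¹ ≡ 15 (mod 43) since 23·15 = 345 ≡ 1, so λ ≡ 1.
  x = λ² - 12 - 35 = 1 - 47 ≡ 40; y = λ·(12 - 40) - 3 ≡ 12. → (40, 12)

(40, 12)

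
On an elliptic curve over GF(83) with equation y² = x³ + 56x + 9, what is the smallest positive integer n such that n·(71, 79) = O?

11

2P: tangent at (71, 79): λ = (3·71² + 56)/(2·79) ≡ 73/75. 75⁻¹ ≡ 31 (mod 83) since 75·31 = 2325 ≡ 1, so λ ≡ 73·31 ≡ 22.
  x = λ² - 71 - 71 = 484 - 142 ≡ 10; y = λ·(71 - 10) - 79 ≡ 18. → (10, 18)
3P: (10, 18) + (71, 79). λ = (79 - 18)/(71 - 10) ≡ 61/61 mod 83. 61⁻¹ ≡ 49 (mod 83), so λ ≡ 1.
  x = λ² - 10 - 71 = 1 - 81 ≡ 3; y = λ·(10 - 3) - 18 ≡ 72. → (3, 72)
4P: (3, 72) + (71, 79). λ = (79 - 72)/(71 - 3) ≡ 7/68 mod 83. 68⁻¹ ≡ 11 (mod 83), so λ ≡ 77.
  x = λ² - 3 - 71 = 5929 - 74 ≡ 45; y = λ·(3 - 45) - 72 ≡ 14. → (45, 14)
5P: (45, 14) + (71, 79). λ = (79 - 14)/(71 - 45) ≡ 65/26 mod 83. 26⁻¹ ≡ 16 (mod 83) since 26·16 = 416 ≡ 1, so λ ≡ 44.
  x = λ² - 45 - 71 = 1936 - 116 ≡ 77; y = λ·(45 - 77) - 14 ≡ 72. → (77, 72)
6P: (77, 72) + (71, 79). λ = (79 - 72)/(71 - 77) ≡ 7/77 mod 83. 77⁻¹ ≡ 69 (mod 83) since 77·69 = 5313 ≡ 1, so λ ≡ 68.
  x = λ² - 77 - 71 = 4624 - 148 ≡ 77; y = λ·(77 - 77) - 72 ≡ 11. → (77, 11)
7P: (77, 11) + (71, 79). λ = (79 - 11)/(71 - 77) ≡ 68/77 mod 83. 77⁻¹ ≡ 69 (mod 83) since 77·69 = 5313 ≡ 1, so λ ≡ 44.
  x = λ² - 77 - 71 = 1936 - 148 ≡ 45; y = λ·(77 - 45) - 11 ≡ 69. → (45, 69)
8P: (45, 69) + (71, 79). λ = (79 - 69)/(71 - 45) ≡ 10/26 mod 83. 26⁻¹ ≡ 16 (mod 83) since 26·16 = 416 ≡ 1, so λ ≡ 77.
  x = λ² - 45 - 71 = 5929 - 116 ≡ 3; y = λ·(45 - 3) - 69 ≡ 11. → (3, 11)
9P: (3, 11) + (71, 79). λ = (79 - 11)/(71 - 3) ≡ 68/68 mod 83. 68⁻¹ ≡ 11 (mod 83), so λ ≡ 1.
  x = λ² - 3 - 71 = 1 - 74 ≡ 10; y = λ·(3 - 10) - 11 ≡ 65. → (10, 65)
10P: (10, 65) + (71, 79). λ = (79 - 65)/(71 - 10) ≡ 14/61 mod 83. 61⁻¹ ≡ 49 (mod 83) since 61·49 = 2989 ≡ 1, so λ ≡ 22.
  x = λ² - 10 - 71 = 484 - 81 ≡ 71; y = λ·(10 - 71) - 65 ≡ 4. → (71, 4)
11P: (71, 4) + (71, 79): same x and y₁ ≡ -y₂, so the sum is O.
11P = O, so the order is 11.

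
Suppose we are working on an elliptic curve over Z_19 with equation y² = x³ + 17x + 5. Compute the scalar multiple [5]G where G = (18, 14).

Repeated addition: build up to 5G.
2G: tangent at (18, 14): λ = (3·18² + 17)/(2·14) ≡ 1/9. 9⁻¹ ≡ 17 (mod 19), so λ ≡ 1·17 ≡ 17.
  x = λ² - 18 - 18 = 289 - 36 ≡ 6; y = λ·(18 - 6) - 14 ≡ 0. → (6, 0)
3G: (6, 0) + (18, 14). λ = (14 - 0)/(18 - 6) ≡ 14/12 mod 19. 12⁻¹ ≡ 8 (mod 19) since 12·8 = 96 ≡ 1, so λ ≡ 17.
  x = λ² - 6 - 18 = 289 - 24 ≡ 18; y = λ·(6 - 18) - 0 ≡ 5. → (18, 5)
4G: (18, 5) + (18, 14): same x and y₁ ≡ -y₂, so the sum is 𝒪.
5G: 𝒪 + (18, 14) = (18, 14) (identity).

(18, 14)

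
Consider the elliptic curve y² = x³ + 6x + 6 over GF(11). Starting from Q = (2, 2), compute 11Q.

(6, 7)

Double-and-add on 11 = (1011)₂. Start with Q = (2, 2) for the leading 1-bit.
double: tangent at (2, 2): λ = (3·2² + 6)/(2·2) ≡ 7/4. 4⁻¹ ≡ 3 (mod 11), so λ ≡ 7·3 ≡ 10.
  x = λ² - 2 - 2 = 100 - 4 ≡ 8; y = λ·(2 - 8) - 2 ≡ 4. → (8, 4)
double: tangent at (8, 4): λ = (3·8² + 6)/(2·4) ≡ 0/8. 8⁻¹ ≡ 7 (mod 11) since 8·7 = 56 ≡ 1, so λ ≡ 0·7 ≡ 0.
  x = λ² - 8 - 8 = 0 - 16 ≡ 6; y = λ·(8 - 6) - 4 ≡ 7. → (6, 7)
add Q: (6, 7) + (2, 2). λ = (2 - 7)/(2 - 6) ≡ 6/7 mod 11. 7⁻¹ ≡ 8 (mod 11), so λ ≡ 4.
  x = λ² - 6 - 2 = 16 - 8 ≡ 8; y = λ·(6 - 8) - 7 ≡ 7. → (8, 7)
double: tangent at (8, 7): λ = (3·8² + 6)/(2·7) ≡ 0/3. 3⁻¹ ≡ 4 (mod 11), so λ ≡ 0·4 ≡ 0.
  x = λ² - 8 - 8 = 0 - 16 ≡ 6; y = λ·(8 - 6) - 7 ≡ 4. → (6, 4)
add Q: (6, 4) + (2, 2). λ = (2 - 4)/(2 - 6) ≡ 9/7 mod 11. 7⁻¹ ≡ 8 (mod 11), so λ ≡ 6.
  x = λ² - 6 - 2 = 36 - 8 ≡ 6; y = λ·(6 - 6) - 4 ≡ 7. → (6, 7)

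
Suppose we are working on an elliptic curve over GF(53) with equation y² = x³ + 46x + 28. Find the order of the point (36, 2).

2P: tangent at (36, 2): λ = (3·36² + 46)/(2·2) ≡ 12/4. 4⁻¹ ≡ 40 (mod 53), so λ ≡ 12·40 ≡ 3.
  x = λ² - 36 - 36 = 9 - 72 ≡ 43; y = λ·(36 - 43) - 2 ≡ 30. → (43, 30)
3P: (43, 30) + (36, 2). λ = (2 - 30)/(36 - 43) ≡ 25/46 mod 53. 46⁻¹ ≡ 15 (mod 53), so λ ≡ 4.
  x = λ² - 43 - 36 = 16 - 79 ≡ 43; y = λ·(43 - 43) - 30 ≡ 23. → (43, 23)
4P: (43, 23) + (36, 2). λ = (2 - 23)/(36 - 43) ≡ 32/46 mod 53. 46⁻¹ ≡ 15 (mod 53) since 46·15 = 690 ≡ 1, so λ ≡ 3.
  x = λ² - 43 - 36 = 9 - 79 ≡ 36; y = λ·(43 - 36) - 23 ≡ 51. → (36, 51)
5P: (36, 51) + (36, 2): same x and y₁ ≡ -y₂, so the sum is ∞.
5P = ∞, so the order is 5.

5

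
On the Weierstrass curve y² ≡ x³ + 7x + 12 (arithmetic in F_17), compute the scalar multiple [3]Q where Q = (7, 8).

Repeated addition: build up to 3Q.
2Q: tangent at (7, 8): λ = (3·7² + 7)/(2·8) ≡ 1/16. 16⁻¹ ≡ 16 (mod 17) since 16·16 = 256 ≡ 1, so λ ≡ 1·16 ≡ 16.
  x = λ² - 7 - 7 = 256 - 14 ≡ 4; y = λ·(7 - 4) - 8 ≡ 6. → (4, 6)
3Q: (4, 6) + (7, 8). λ = (8 - 6)/(7 - 4) ≡ 2/3 mod 17. 3⁻¹ ≡ 6 (mod 17), so λ ≡ 12.
  x = λ² - 4 - 7 = 144 - 11 ≡ 14; y = λ·(4 - 14) - 6 ≡ 10. → (14, 10)

(14, 10)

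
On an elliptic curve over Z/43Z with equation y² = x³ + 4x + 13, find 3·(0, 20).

Write G = (0, 20).
Repeated addition: build up to 3G.
2G: tangent at (0, 20): λ = (3·0² + 4)/(2·20) ≡ 4/40. 40⁻¹ ≡ 14 (mod 43) since 40·14 = 560 ≡ 1, so λ ≡ 4·14 ≡ 13.
  x = λ² - 0 - 0 = 169 - 0 ≡ 40; y = λ·(0 - 40) - 20 ≡ 19. → (40, 19)
3G: (40, 19) + (0, 20). λ = (20 - 19)/(0 - 40) ≡ 1/3 mod 43. 3⁻¹ ≡ 29 (mod 43), so λ ≡ 29.
  x = λ² - 40 - 0 = 841 - 40 ≡ 27; y = λ·(40 - 27) - 19 ≡ 14. → (27, 14)

(27, 14)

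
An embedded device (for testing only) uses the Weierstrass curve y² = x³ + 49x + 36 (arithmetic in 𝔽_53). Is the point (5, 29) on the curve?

y² = 29² ≡ 46; x³ + 49x + 36 = 406 ≡ 35 (mod 53). 46 ≠ 35.

no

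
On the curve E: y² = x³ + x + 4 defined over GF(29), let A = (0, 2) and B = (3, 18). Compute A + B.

(0, 2) + (3, 18). λ = (18 - 2)/(3 - 0) ≡ 16/3 mod 29. 3⁻¹ ≡ 10 (mod 29) since 3·10 = 30 ≡ 1, so λ ≡ 15.
  x = λ² - 0 - 3 = 225 - 3 ≡ 19; y = λ·(0 - 19) - 2 ≡ 3. → (19, 3)

(19, 3)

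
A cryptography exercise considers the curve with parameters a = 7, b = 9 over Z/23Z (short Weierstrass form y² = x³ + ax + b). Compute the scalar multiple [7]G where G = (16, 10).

(2, 13)

Double-and-add on 7 = (111)₂. Start with G = (16, 10) for the leading 1-bit.
double: tangent at (16, 10): λ = (3·16² + 7)/(2·10) ≡ 16/20. 20⁻¹ ≡ 15 (mod 23) since 20·15 = 300 ≡ 1, so λ ≡ 16·15 ≡ 10.
  x = λ² - 16 - 16 = 100 - 32 ≡ 22; y = λ·(16 - 22) - 10 ≡ 22. → (22, 22)
add G: (22, 22) + (16, 10). λ = (10 - 22)/(16 - 22) ≡ 11/17 mod 23. 17⁻¹ ≡ 19 (mod 23) since 17·19 = 323 ≡ 1, so λ ≡ 2.
  x = λ² - 22 - 16 = 4 - 38 ≡ 12; y = λ·(22 - 12) - 22 ≡ 21. → (12, 21)
double: tangent at (12, 21): λ = (3·12² + 7)/(2·21) ≡ 2/19. 19⁻¹ ≡ 17 (mod 23), so λ ≡ 2·17 ≡ 11.
  x = λ² - 12 - 12 = 121 - 24 ≡ 5; y = λ·(12 - 5) - 21 ≡ 10. → (5, 10)
add G: (5, 10) + (16, 10). λ = (10 - 10)/(16 - 5) ≡ 0/11 mod 23. 11⁻¹ ≡ 21 (mod 23), so λ ≡ 0.
  x = λ² - 5 - 16 = 0 - 21 ≡ 2; y = λ·(5 - 2) - 10 ≡ 13. → (2, 13)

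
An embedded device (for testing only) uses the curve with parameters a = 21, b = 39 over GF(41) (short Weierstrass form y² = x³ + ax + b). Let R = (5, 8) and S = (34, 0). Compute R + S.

(7, 18)

(5, 8) + (34, 0). λ = (0 - 8)/(34 - 5) ≡ 33/29 mod 41. 29⁻¹ ≡ 17 (mod 41) since 29·17 = 493 ≡ 1, so λ ≡ 28.
  x = λ² - 5 - 34 = 784 - 39 ≡ 7; y = λ·(5 - 7) - 8 ≡ 18. → (7, 18)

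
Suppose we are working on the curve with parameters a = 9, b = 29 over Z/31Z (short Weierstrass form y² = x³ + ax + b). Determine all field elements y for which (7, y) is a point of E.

x³ + 9x + 29 = 435 ≡ 1 (mod 31).
Square roots of 1 mod 31: 1 and 30 (since 1² = 1 ≡ 1).

1, 30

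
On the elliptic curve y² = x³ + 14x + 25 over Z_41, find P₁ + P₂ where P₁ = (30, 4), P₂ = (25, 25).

(2, 26)

(30, 4) + (25, 25). λ = (25 - 4)/(25 - 30) ≡ 21/36 mod 41. 36⁻¹ ≡ 8 (mod 41) since 36·8 = 288 ≡ 1, so λ ≡ 4.
  x = λ² - 30 - 25 = 16 - 55 ≡ 2; y = λ·(30 - 2) - 4 ≡ 26. → (2, 26)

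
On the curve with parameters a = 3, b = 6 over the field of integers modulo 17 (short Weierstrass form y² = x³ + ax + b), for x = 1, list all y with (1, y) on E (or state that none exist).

none

x³ + 3x + 6 = 10 ≡ 10 (mod 17).
10 is a non-residue mod 17; no y exists.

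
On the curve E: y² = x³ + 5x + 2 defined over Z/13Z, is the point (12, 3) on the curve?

yes

y² = 3² ≡ 9; x³ + 5x + 2 = 1790 ≡ 9 (mod 13). 9 = 9.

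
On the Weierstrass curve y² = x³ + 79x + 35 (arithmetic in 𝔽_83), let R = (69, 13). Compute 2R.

(8, 10)

tangent at (69, 13): λ = (3·69² + 79)/(2·13) ≡ 3/26. 26⁻¹ ≡ 16 (mod 83) since 26·16 = 416 ≡ 1, so λ ≡ 3·16 ≡ 48.
  x = λ² - 69 - 69 = 2304 - 138 ≡ 8; y = λ·(69 - 8) - 13 ≡ 10. → (8, 10)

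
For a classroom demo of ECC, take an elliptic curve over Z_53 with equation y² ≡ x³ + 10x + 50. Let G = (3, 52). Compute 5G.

Double-and-add on 5 = (101)₂. Start with G = (3, 52) for the leading 1-bit.
double: tangent at (3, 52): λ = (3·3² + 10)/(2·52) ≡ 37/51. 51⁻¹ ≡ 26 (mod 53), so λ ≡ 37·26 ≡ 8.
  x = λ² - 3 - 3 = 64 - 6 ≡ 5; y = λ·(3 - 5) - 52 ≡ 38. → (5, 38)
double: tangent at (5, 38): λ = (3·5² + 10)/(2·38) ≡ 32/23. 23⁻¹ ≡ 30 (mod 53) since 23·30 = 690 ≡ 1, so λ ≡ 32·30 ≡ 6.
  x = λ² - 5 - 5 = 36 - 10 ≡ 26; y = λ·(5 - 26) - 38 ≡ 48. → (26, 48)
add G: (26, 48) + (3, 52). λ = (52 - 48)/(3 - 26) ≡ 4/30 mod 53. 30⁻¹ ≡ 23 (mod 53), so λ ≡ 39.
  x = λ² - 26 - 3 = 1521 - 29 ≡ 8; y = λ·(26 - 8) - 48 ≡ 18. → (8, 18)

(8, 18)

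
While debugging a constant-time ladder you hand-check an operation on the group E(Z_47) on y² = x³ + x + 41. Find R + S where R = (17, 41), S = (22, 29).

(10, 8)

(17, 41) + (22, 29). λ = (29 - 41)/(22 - 17) ≡ 35/5 mod 47. 5⁻¹ ≡ 19 (mod 47) since 5·19 = 95 ≡ 1, so λ ≡ 7.
  x = λ² - 17 - 22 = 49 - 39 ≡ 10; y = λ·(17 - 10) - 41 ≡ 8. → (10, 8)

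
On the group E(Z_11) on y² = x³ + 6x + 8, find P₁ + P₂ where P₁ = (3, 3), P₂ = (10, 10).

(10, 1)

(3, 3) + (10, 10). λ = (10 - 3)/(10 - 3) ≡ 7/7 mod 11. 7⁻¹ ≡ 8 (mod 11), so λ ≡ 1.
  x = λ² - 3 - 10 = 1 - 13 ≡ 10; y = λ·(3 - 10) - 3 ≡ 1. → (10, 1)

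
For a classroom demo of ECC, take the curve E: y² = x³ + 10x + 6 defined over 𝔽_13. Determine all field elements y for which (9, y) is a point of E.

x³ + 10x + 6 = 825 ≡ 6 (mod 13).
6 is a non-residue mod 13; no y exists.

none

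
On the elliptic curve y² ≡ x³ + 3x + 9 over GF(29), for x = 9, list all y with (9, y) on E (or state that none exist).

none

x³ + 3x + 9 = 765 ≡ 11 (mod 29).
11 is a non-residue mod 29; no y exists.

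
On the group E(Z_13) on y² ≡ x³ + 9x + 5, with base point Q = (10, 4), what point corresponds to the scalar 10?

(10, 4)

Double-and-add on 10 = (1010)₂. Start with Q = (10, 4) for the leading 1-bit.
double: tangent at (10, 4): λ = (3·10² + 9)/(2·4) ≡ 10/8. 8⁻¹ ≡ 5 (mod 13) since 8·5 = 40 ≡ 1, so λ ≡ 10·5 ≡ 11.
  x = λ² - 10 - 10 = 121 - 20 ≡ 10; y = λ·(10 - 10) - 4 ≡ 9. → (10, 9)
double: tangent at (10, 9): λ = (3·10² + 9)/(2·9) ≡ 10/5. 5⁻¹ ≡ 8 (mod 13), so λ ≡ 10·8 ≡ 2.
  x = λ² - 10 - 10 = 4 - 20 ≡ 10; y = λ·(10 - 10) - 9 ≡ 4. → (10, 4)
add Q: tangent at (10, 4): λ = (3·10² + 9)/(2·4) ≡ 10/8. 8⁻¹ ≡ 5 (mod 13) since 8·5 = 40 ≡ 1, so λ ≡ 10·5 ≡ 11.
  x = λ² - 10 - 10 = 121 - 20 ≡ 10; y = λ·(10 - 10) - 4 ≡ 9. → (10, 9)
double: tangent at (10, 9): λ = (3·10² + 9)/(2·9) ≡ 10/5. 5⁻¹ ≡ 8 (mod 13) since 5·8 = 40 ≡ 1, so λ ≡ 10·8 ≡ 2.
  x = λ² - 10 - 10 = 4 - 20 ≡ 10; y = λ·(10 - 10) - 9 ≡ 4. → (10, 4)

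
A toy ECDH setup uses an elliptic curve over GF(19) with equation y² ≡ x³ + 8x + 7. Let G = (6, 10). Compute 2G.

tangent at (6, 10): λ = (3·6² + 8)/(2·10) ≡ 2/1. 1⁻¹ ≡ 1 (mod 19) since 1·1 = 1 ≡ 1, so λ ≡ 2·1 ≡ 2.
  x = λ² - 6 - 6 = 4 - 12 ≡ 11; y = λ·(6 - 11) - 10 ≡ 18. → (11, 18)

(11, 18)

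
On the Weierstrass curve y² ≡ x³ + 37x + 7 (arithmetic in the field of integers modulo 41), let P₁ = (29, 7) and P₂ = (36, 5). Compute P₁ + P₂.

(29, 7) + (36, 5). λ = (5 - 7)/(36 - 29) ≡ 39/7 mod 41. 7⁻¹ ≡ 6 (mod 41), so λ ≡ 29.
  x = λ² - 29 - 36 = 841 - 65 ≡ 38; y = λ·(29 - 38) - 7 ≡ 19. → (38, 19)

(38, 19)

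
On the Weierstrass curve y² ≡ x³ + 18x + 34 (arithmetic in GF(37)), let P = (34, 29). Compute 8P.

Double-and-add on 8 = (1000)₂. Start with P = (34, 29) for the leading 1-bit.
double: tangent at (34, 29): λ = (3·34² + 18)/(2·29) ≡ 8/21. 21⁻¹ ≡ 30 (mod 37), so λ ≡ 8·30 ≡ 18.
  x = λ² - 34 - 34 = 324 - 68 ≡ 34; y = λ·(34 - 34) - 29 ≡ 8. → (34, 8)
double: tangent at (34, 8): λ = (3·34² + 18)/(2·8) ≡ 8/16. 16⁻¹ ≡ 7 (mod 37) since 16·7 = 112 ≡ 1, so λ ≡ 8·7 ≡ 19.
  x = λ² - 34 - 34 = 361 - 68 ≡ 34; y = λ·(34 - 34) - 8 ≡ 29. → (34, 29)
double: tangent at (34, 29): λ = (3·34² + 18)/(2·29) ≡ 8/21. 21⁻¹ ≡ 30 (mod 37), so λ ≡ 8·30 ≡ 18.
  x = λ² - 34 - 34 = 324 - 68 ≡ 34; y = λ·(34 - 34) - 29 ≡ 8. → (34, 8)

(34, 8)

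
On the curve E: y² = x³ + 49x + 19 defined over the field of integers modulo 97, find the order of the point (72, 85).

2P: tangent at (72, 85): λ = (3·72² + 49)/(2·85) ≡ 81/73. 73⁻¹ ≡ 4 (mod 97), so λ ≡ 81·4 ≡ 33.
  x = λ² - 72 - 72 = 1089 - 144 ≡ 72; y = λ·(72 - 72) - 85 ≡ 12. → (72, 12)
3P: (72, 12) + (72, 85): same x and y₁ ≡ -y₂, so the sum is 𝒪.
3P = 𝒪, so the order is 3.

3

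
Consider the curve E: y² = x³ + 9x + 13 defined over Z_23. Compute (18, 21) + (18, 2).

The two points share x = 18 and their y-coordinates satisfy 21 + 2 ≡ 0 (mod 23), so they are inverses. Their sum is O.

O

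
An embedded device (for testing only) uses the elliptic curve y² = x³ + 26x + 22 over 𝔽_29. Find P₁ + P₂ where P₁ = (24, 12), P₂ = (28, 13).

(26, 2)

(24, 12) + (28, 13). λ = (13 - 12)/(28 - 24) ≡ 1/4 mod 29. 4⁻¹ ≡ 22 (mod 29), so λ ≡ 22.
  x = λ² - 24 - 28 = 484 - 52 ≡ 26; y = λ·(24 - 26) - 12 ≡ 2. → (26, 2)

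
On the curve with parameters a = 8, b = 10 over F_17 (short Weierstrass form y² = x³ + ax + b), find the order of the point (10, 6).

11

2P: tangent at (10, 6): λ = (3·10² + 8)/(2·6) ≡ 2/12. 12⁻¹ ≡ 10 (mod 17), so λ ≡ 2·10 ≡ 3.
  x = λ² - 10 - 10 = 9 - 20 ≡ 6; y = λ·(10 - 6) - 6 ≡ 6. → (6, 6)
3P: (6, 6) + (10, 6). λ = (6 - 6)/(10 - 6) ≡ 0/4 mod 17. 4⁻¹ ≡ 13 (mod 17) since 4·13 = 52 ≡ 1, so λ ≡ 0.
  x = λ² - 6 - 10 = 0 - 16 ≡ 1; y = λ·(6 - 1) - 6 ≡ 11. → (1, 11)
4P: (1, 11) + (10, 6). λ = (6 - 11)/(10 - 1) ≡ 12/9 mod 17. 9⁻¹ ≡ 2 (mod 17), so λ ≡ 7.
  x = λ² - 1 - 10 = 49 - 11 ≡ 4; y = λ·(1 - 4) - 11 ≡ 2. → (4, 2)
5P: (4, 2) + (10, 6). λ = (6 - 2)/(10 - 4) ≡ 4/6 mod 17. 6⁻¹ ≡ 3 (mod 17), so λ ≡ 12.
  x = λ² - 4 - 10 = 144 - 14 ≡ 11; y = λ·(4 - 11) - 2 ≡ 16. → (11, 16)
6P: (11, 16) + (10, 6). λ = (6 - 16)/(10 - 11) ≡ 7/16 mod 17. 16⁻¹ ≡ 16 (mod 17), so λ ≡ 10.
  x = λ² - 11 - 10 = 100 - 21 ≡ 11; y = λ·(11 - 11) - 16 ≡ 1. → (11, 1)
7P: (11, 1) + (10, 6). λ = (6 - 1)/(10 - 11) ≡ 5/16 mod 17. 16⁻¹ ≡ 16 (mod 17) since 16·16 = 256 ≡ 1, so λ ≡ 12.
  x = λ² - 11 - 10 = 144 - 21 ≡ 4; y = λ·(11 - 4) - 1 ≡ 15. → (4, 15)
8P: (4, 15) + (10, 6). λ = (6 - 15)/(10 - 4) ≡ 8/6 mod 17. 6⁻¹ ≡ 3 (mod 17), so λ ≡ 7.
  x = λ² - 4 - 10 = 49 - 14 ≡ 1; y = λ·(4 - 1) - 15 ≡ 6. → (1, 6)
9P: (1, 6) + (10, 6). λ = (6 - 6)/(10 - 1) ≡ 0/9 mod 17. 9⁻¹ ≡ 2 (mod 17), so λ ≡ 0.
  x = λ² - 1 - 10 = 0 - 11 ≡ 6; y = λ·(1 - 6) - 6 ≡ 11. → (6, 11)
10P: (6, 11) + (10, 6). λ = (6 - 11)/(10 - 6) ≡ 12/4 mod 17. 4⁻¹ ≡ 13 (mod 17) since 4·13 = 52 ≡ 1, so λ ≡ 3.
  x = λ² - 6 - 10 = 9 - 16 ≡ 10; y = λ·(6 - 10) - 11 ≡ 11. → (10, 11)
11P: (10, 11) + (10, 6): same x and y₁ ≡ -y₂, so the sum is 𝒪.
11P = 𝒪, so the order is 11.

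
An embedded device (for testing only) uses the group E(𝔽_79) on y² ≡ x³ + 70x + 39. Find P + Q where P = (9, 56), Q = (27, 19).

(9, 56) + (27, 19). λ = (19 - 56)/(27 - 9) ≡ 42/18 mod 79. 18⁻¹ ≡ 22 (mod 79), so λ ≡ 55.
  x = λ² - 9 - 27 = 3025 - 36 ≡ 66; y = λ·(9 - 66) - 56 ≡ 48. → (66, 48)

(66, 48)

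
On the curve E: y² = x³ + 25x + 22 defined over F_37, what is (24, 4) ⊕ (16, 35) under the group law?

(24, 4) + (16, 35). λ = (35 - 4)/(16 - 24) ≡ 31/29 mod 37. 29⁻¹ ≡ 23 (mod 37) since 29·23 = 667 ≡ 1, so λ ≡ 10.
  x = λ² - 24 - 16 = 100 - 40 ≡ 23; y = λ·(24 - 23) - 4 ≡ 6. → (23, 6)

(23, 6)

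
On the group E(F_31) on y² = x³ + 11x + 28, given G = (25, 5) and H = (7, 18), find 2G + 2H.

(8, 15)

First 2G:
Repeated addition: build up to 2G.
2G: tangent at (25, 5): λ = (3·25² + 11)/(2·5) ≡ 26/10. 10⁻¹ ≡ 28 (mod 31) since 10·28 = 280 ≡ 1, so λ ≡ 26·28 ≡ 15.
  x = λ² - 25 - 25 = 225 - 50 ≡ 20; y = λ·(25 - 20) - 5 ≡ 8. → (20, 8)
2G = (20, 8).
Next 2H:
Repeated addition: build up to 2H.
2H: tangent at (7, 18): λ = (3·7² + 11)/(2·18) ≡ 3/5. 5⁻¹ ≡ 25 (mod 31) since 5·25 = 125 ≡ 1, so λ ≡ 3·25 ≡ 13.
  x = λ² - 7 - 7 = 169 - 14 ≡ 0; y = λ·(7 - 0) - 18 ≡ 11. → (0, 11)
2H = (0, 11).
Finally 2G + 2H:
(20, 8) + (0, 11). λ = (11 - 8)/(0 - 20) ≡ 3/11 mod 31. 11⁻¹ ≡ 17 (mod 31), so λ ≡ 20.
  x = λ² - 20 - 0 = 400 - 20 ≡ 8; y = λ·(20 - 8) - 8 ≡ 15. → (8, 15)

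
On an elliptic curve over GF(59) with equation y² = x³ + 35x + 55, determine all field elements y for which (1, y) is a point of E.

none

x³ + 35x + 55 = 91 ≡ 32 (mod 59).
32 is a non-residue mod 59; no y exists.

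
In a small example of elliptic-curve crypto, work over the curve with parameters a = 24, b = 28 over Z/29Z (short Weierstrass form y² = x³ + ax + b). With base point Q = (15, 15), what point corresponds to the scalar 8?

Double-and-add on 8 = (1000)₂. Start with Q = (15, 15) for the leading 1-bit.
double: tangent at (15, 15): λ = (3·15² + 24)/(2·15) ≡ 3/1. 1⁻¹ ≡ 1 (mod 29), so λ ≡ 3·1 ≡ 3.
  x = λ² - 15 - 15 = 9 - 30 ≡ 8; y = λ·(15 - 8) - 15 ≡ 6. → (8, 6)
double: tangent at (8, 6): λ = (3·8² + 24)/(2·6) ≡ 13/12. 12⁻¹ ≡ 17 (mod 29), so λ ≡ 13·17 ≡ 18.
  x = λ² - 8 - 8 = 324 - 16 ≡ 18; y = λ·(8 - 18) - 6 ≡ 17. → (18, 17)
double: tangent at (18, 17): λ = (3·18² + 24)/(2·17) ≡ 10/5. 5⁻¹ ≡ 6 (mod 29) since 5·6 = 30 ≡ 1, so λ ≡ 10·6 ≡ 2.
  x = λ² - 18 - 18 = 4 - 36 ≡ 26; y = λ·(18 - 26) - 17 ≡ 25. → (26, 25)

(26, 25)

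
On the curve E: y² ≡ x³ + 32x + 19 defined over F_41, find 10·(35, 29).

Write Q = (35, 29).
Repeated addition: build up to 10Q.
2Q: tangent at (35, 29): λ = (3·35² + 32)/(2·29) ≡ 17/17. 17⁻¹ ≡ 29 (mod 41), so λ ≡ 17·29 ≡ 1.
  x = λ² - 35 - 35 = 1 - 70 ≡ 13; y = λ·(35 - 13) - 29 ≡ 34. → (13, 34)
3Q: (13, 34) + (35, 29). λ = (29 - 34)/(35 - 13) ≡ 36/22 mod 41. 22⁻¹ ≡ 28 (mod 41) since 22·28 = 616 ≡ 1, so λ ≡ 24.
  x = λ² - 13 - 35 = 576 - 48 ≡ 36; y = λ·(13 - 36) - 34 ≡ 29. → (36, 29)
4Q: (36, 29) + (35, 29). λ = (29 - 29)/(35 - 36) ≡ 0/40 mod 41. 40⁻¹ ≡ 40 (mod 41), so λ ≡ 0.
  x = λ² - 36 - 35 = 0 - 71 ≡ 11; y = λ·(36 - 11) - 29 ≡ 12. → (11, 12)
5Q: (11, 12) + (35, 29). λ = (29 - 12)/(35 - 11) ≡ 17/24 mod 41. 24⁻¹ ≡ 12 (mod 41), so λ ≡ 40.
  x = λ² - 11 - 35 = 1600 - 46 ≡ 37; y = λ·(11 - 37) - 12 ≡ 14. → (37, 14)
6Q: (37, 14) + (35, 29). λ = (29 - 14)/(35 - 37) ≡ 15/39 mod 41. 39⁻¹ ≡ 20 (mod 41), so λ ≡ 13.
  x = λ² - 37 - 35 = 169 - 72 ≡ 15; y = λ·(37 - 15) - 14 ≡ 26. → (15, 26)
7Q: (15, 26) + (35, 29). λ = (29 - 26)/(35 - 15) ≡ 3/20 mod 41. 20⁻¹ ≡ 39 (mod 41) since 20·39 = 780 ≡ 1, so λ ≡ 35.
  x = λ² - 15 - 35 = 1225 - 50 ≡ 27; y = λ·(15 - 27) - 26 ≡ 5. → (27, 5)
8Q: (27, 5) + (35, 29). λ = (29 - 5)/(35 - 27) ≡ 24/8 mod 41. 8⁻¹ ≡ 36 (mod 41), so λ ≡ 3.
  x = λ² - 27 - 35 = 9 - 62 ≡ 29; y = λ·(27 - 29) - 5 ≡ 30. → (29, 30)
9Q: (29, 30) + (35, 29). λ = (29 - 30)/(35 - 29) ≡ 40/6 mod 41. 6⁻¹ ≡ 7 (mod 41) since 6·7 = 42 ≡ 1, so λ ≡ 34.
  x = λ² - 29 - 35 = 1156 - 64 ≡ 26; y = λ·(29 - 26) - 30 ≡ 31. → (26, 31)
10Q: (26, 31) + (35, 29). λ = (29 - 31)/(35 - 26) ≡ 39/9 mod 41. 9⁻¹ ≡ 32 (mod 41), so λ ≡ 18.
  x = λ² - 26 - 35 = 324 - 61 ≡ 17; y = λ·(26 - 17) - 31 ≡ 8. → (17, 8)

(17, 8)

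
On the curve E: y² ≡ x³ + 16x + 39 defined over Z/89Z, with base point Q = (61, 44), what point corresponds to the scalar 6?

(65, 31)

Double-and-add on 6 = (110)₂. Start with Q = (61, 44) for the leading 1-bit.
double: tangent at (61, 44): λ = (3·61² + 16)/(2·44) ≡ 54/88. 88⁻¹ ≡ 88 (mod 89), so λ ≡ 54·88 ≡ 35.
  x = λ² - 61 - 61 = 1225 - 122 ≡ 35; y = λ·(61 - 35) - 44 ≡ 65. → (35, 65)
add Q: (35, 65) + (61, 44). λ = (44 - 65)/(61 - 35) ≡ 68/26 mod 89. 26⁻¹ ≡ 24 (mod 89), so λ ≡ 30.
  x = λ² - 35 - 61 = 900 - 96 ≡ 3; y = λ·(35 - 3) - 65 ≡ 5. → (3, 5)
double: tangent at (3, 5): λ = (3·3² + 16)/(2·5) ≡ 43/10. 10⁻¹ ≡ 9 (mod 89) since 10·9 = 90 ≡ 1, so λ ≡ 43·9 ≡ 31.
  x = λ² - 3 - 3 = 961 - 6 ≡ 65; y = λ·(3 - 65) - 5 ≡ 31. → (65, 31)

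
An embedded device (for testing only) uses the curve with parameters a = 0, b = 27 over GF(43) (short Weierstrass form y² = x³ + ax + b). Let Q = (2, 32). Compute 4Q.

(18, 21)

Repeated addition: build up to 4Q.
2Q: tangent at (2, 32): λ = (3·2² + 0)/(2·32) ≡ 12/21. 21⁻¹ ≡ 41 (mod 43) since 21·41 = 861 ≡ 1, so λ ≡ 12·41 ≡ 19.
  x = λ² - 2 - 2 = 361 - 4 ≡ 13; y = λ·(2 - 13) - 32 ≡ 17. → (13, 17)
3Q: (13, 17) + (2, 32). λ = (32 - 17)/(2 - 13) ≡ 15/32 mod 43. 32⁻¹ ≡ 39 (mod 43), so λ ≡ 26.
  x = λ² - 13 - 2 = 676 - 15 ≡ 16; y = λ·(13 - 16) - 17 ≡ 34. → (16, 34)
4Q: (16, 34) + (2, 32). λ = (32 - 34)/(2 - 16) ≡ 41/29 mod 43. 29⁻¹ ≡ 3 (mod 43), so λ ≡ 37.
  x = λ² - 16 - 2 = 1369 - 18 ≡ 18; y = λ·(16 - 18) - 34 ≡ 21. → (18, 21)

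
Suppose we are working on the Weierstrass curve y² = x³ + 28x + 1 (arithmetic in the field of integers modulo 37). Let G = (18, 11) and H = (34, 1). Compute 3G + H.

First 3G:
Repeated addition: build up to 3G.
2G: tangent at (18, 11): λ = (3·18² + 28)/(2·11) ≡ 1/22. 22⁻¹ ≡ 32 (mod 37), so λ ≡ 1·32 ≡ 32.
  x = λ² - 18 - 18 = 1024 - 36 ≡ 26; y = λ·(18 - 26) - 11 ≡ 29. → (26, 29)
3G: (26, 29) + (18, 11). λ = (11 - 29)/(18 - 26) ≡ 19/29 mod 37. 29⁻¹ ≡ 23 (mod 37), so λ ≡ 30.
  x = λ² - 26 - 18 = 900 - 44 ≡ 5; y = λ·(26 - 5) - 29 ≡ 9. → (5, 9)
3G = (5, 9).
Finally 3G + H:
(5, 9) + (34, 1). λ = (1 - 9)/(34 - 5) ≡ 29/29 mod 37. 29⁻¹ ≡ 23 (mod 37), so λ ≡ 1.
  x = λ² - 5 - 34 = 1 - 39 ≡ 36; y = λ·(5 - 36) - 9 ≡ 34. → (36, 34)

(36, 34)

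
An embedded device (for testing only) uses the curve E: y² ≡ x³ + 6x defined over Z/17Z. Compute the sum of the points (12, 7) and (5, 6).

(8, 13)

(12, 7) + (5, 6). λ = (6 - 7)/(5 - 12) ≡ 16/10 mod 17. 10⁻¹ ≡ 12 (mod 17), so λ ≡ 5.
  x = λ² - 12 - 5 = 25 - 17 ≡ 8; y = λ·(12 - 8) - 7 ≡ 13. → (8, 13)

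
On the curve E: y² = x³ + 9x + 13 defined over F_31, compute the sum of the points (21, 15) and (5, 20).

(21, 15) + (5, 20). λ = (20 - 15)/(5 - 21) ≡ 5/15 mod 31. 15⁻¹ ≡ 29 (mod 31), so λ ≡ 21.
  x = λ² - 21 - 5 = 441 - 26 ≡ 12; y = λ·(21 - 12) - 15 ≡ 19. → (12, 19)

(12, 19)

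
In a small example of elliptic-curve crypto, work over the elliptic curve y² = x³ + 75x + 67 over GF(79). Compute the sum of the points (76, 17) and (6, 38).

(76, 17) + (6, 38). λ = (38 - 17)/(6 - 76) ≡ 21/9 mod 79. 9⁻¹ ≡ 44 (mod 79) since 9·44 = 396 ≡ 1, so λ ≡ 55.
  x = λ² - 76 - 6 = 3025 - 82 ≡ 20; y = λ·(76 - 20) - 17 ≡ 61. → (20, 61)

(20, 61)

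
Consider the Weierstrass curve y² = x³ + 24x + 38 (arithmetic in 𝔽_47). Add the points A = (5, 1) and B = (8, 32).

(5, 1) + (8, 32). λ = (32 - 1)/(8 - 5) ≡ 31/3 mod 47. 3⁻¹ ≡ 16 (mod 47), so λ ≡ 26.
  x = λ² - 5 - 8 = 676 - 13 ≡ 5; y = λ·(5 - 5) - 1 ≡ 46. → (5, 46)

(5, 46)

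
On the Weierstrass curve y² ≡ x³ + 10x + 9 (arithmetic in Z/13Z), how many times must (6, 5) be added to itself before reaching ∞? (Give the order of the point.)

2P: tangent at (6, 5): λ = (3·6² + 10)/(2·5) ≡ 1/10. 10⁻¹ ≡ 4 (mod 13), so λ ≡ 1·4 ≡ 4.
  x = λ² - 6 - 6 = 16 - 12 ≡ 4; y = λ·(6 - 4) - 5 ≡ 3. → (4, 3)
3P: (4, 3) + (6, 5). λ = (5 - 3)/(6 - 4) ≡ 2/2 mod 13. 2⁻¹ ≡ 7 (mod 13), so λ ≡ 1.
  x = λ² - 4 - 6 = 1 - 10 ≡ 4; y = λ·(4 - 4) - 3 ≡ 10. → (4, 10)
4P: (4, 10) + (6, 5). λ = (5 - 10)/(6 - 4) ≡ 8/2 mod 13. 2⁻¹ ≡ 7 (mod 13) since 2·7 = 14 ≡ 1, so λ ≡ 4.
  x = λ² - 4 - 6 = 16 - 10 ≡ 6; y = λ·(4 - 6) - 10 ≡ 8. → (6, 8)
5P: (6, 8) + (6, 5): same x and y₁ ≡ -y₂, so the sum is ∞.
5P = ∞, so the order is 5.

5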